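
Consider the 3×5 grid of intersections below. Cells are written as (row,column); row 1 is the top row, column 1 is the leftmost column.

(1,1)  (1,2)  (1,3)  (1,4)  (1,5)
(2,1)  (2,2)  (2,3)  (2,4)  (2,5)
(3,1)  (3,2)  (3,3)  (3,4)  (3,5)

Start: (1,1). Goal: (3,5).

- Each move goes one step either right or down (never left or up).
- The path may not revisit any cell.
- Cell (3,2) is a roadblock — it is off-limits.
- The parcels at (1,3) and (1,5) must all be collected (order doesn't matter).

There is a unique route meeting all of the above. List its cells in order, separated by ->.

Moves only go right or down, so the column and row indices never decrease.
Route from (1,1): right 4 to (1,5), down 2 to (3,5) — 6 moves in all.
Check: all required cells visited.

(1,1) -> (1,2) -> (1,3) -> (1,4) -> (1,5) -> (2,5) -> (3,5)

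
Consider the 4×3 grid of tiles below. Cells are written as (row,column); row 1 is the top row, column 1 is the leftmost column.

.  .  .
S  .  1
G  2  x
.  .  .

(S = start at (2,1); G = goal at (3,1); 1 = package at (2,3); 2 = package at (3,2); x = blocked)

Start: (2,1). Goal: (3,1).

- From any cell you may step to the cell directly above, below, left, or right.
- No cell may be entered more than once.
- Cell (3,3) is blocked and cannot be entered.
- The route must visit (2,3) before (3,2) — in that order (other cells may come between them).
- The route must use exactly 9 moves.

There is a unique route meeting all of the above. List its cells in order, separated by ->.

The waypoints must appear in the order (2,3), (3,2), with no cell reused.
Route from (2,1): up 1 to (1,1), right 2 to (1,3), down 1 to (2,3), left 1 to (2,2), down 2 to (4,2), left 1 to (4,1), up 1 to (3,1) — 9 moves in all.
Check: order respected (1 at step 4, 2 at step 6); 9 moves as required.

(2,1) -> (1,1) -> (1,2) -> (1,3) -> (2,3) -> (2,2) -> (3,2) -> (4,2) -> (4,1) -> (3,1)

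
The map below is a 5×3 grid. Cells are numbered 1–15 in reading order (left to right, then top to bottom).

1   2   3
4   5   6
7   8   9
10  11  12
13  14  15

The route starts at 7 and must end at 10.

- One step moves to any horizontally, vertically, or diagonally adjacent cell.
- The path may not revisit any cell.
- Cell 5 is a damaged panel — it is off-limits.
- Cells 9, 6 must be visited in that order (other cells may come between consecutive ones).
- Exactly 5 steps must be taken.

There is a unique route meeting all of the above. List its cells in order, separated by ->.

7 -> 11 -> 9 -> 6 -> 8 -> 10

The waypoints must appear in the order 9, 6, with no cell reused.
Route from 7: down-right 1 to 11, up-right 1 to 9, up 1 to 6, down-left 2 to 10 — 5 moves in all.
Check: order respected (9 at step 2, 6 at step 3); 5 moves as required.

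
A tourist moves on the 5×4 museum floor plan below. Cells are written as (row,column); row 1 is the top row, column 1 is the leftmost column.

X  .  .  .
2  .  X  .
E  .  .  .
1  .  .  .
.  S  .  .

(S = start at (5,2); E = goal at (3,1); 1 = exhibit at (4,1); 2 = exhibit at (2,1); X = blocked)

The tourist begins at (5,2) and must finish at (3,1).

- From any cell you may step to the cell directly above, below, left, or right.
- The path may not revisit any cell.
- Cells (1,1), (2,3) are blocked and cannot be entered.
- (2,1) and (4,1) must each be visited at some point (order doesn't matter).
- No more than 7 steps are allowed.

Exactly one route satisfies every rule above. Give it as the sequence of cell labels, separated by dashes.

(5,2) - (5,1) - (4,1) - (4,2) - (3,2) - (2,2) - (2,1) - (3,1)

The 7-move cap with required stops at (2,1), (4,1) leaves no slack for detours.
Route from (5,2): left to (5,1), up to (4,1), right to (4,2), 2× up (reaching (2,2)), left to (2,1), down to (3,1) — 7 moves in all.
Check: all required cells visited; 7 ≤ 7 moves.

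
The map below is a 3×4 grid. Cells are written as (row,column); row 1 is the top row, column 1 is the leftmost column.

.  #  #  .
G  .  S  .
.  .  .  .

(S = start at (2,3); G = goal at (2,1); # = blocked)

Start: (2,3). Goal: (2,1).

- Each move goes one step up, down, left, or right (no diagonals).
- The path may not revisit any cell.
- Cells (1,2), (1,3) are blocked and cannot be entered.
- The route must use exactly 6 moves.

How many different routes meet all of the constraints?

2

Need simple routes of exactly 6 moves from (2,3) to (2,1) (Manhattan distance 2, so 2 moves are spent on a detour and 2 undoing it).
Enumerating: (2,3) (2,4) (3,4) (3,3) (3,2) (2,2) (2,1) | (2,3) (2,4) (3,4) (3,3) (3,2) (3,1) (2,1).
That gives 2 routes.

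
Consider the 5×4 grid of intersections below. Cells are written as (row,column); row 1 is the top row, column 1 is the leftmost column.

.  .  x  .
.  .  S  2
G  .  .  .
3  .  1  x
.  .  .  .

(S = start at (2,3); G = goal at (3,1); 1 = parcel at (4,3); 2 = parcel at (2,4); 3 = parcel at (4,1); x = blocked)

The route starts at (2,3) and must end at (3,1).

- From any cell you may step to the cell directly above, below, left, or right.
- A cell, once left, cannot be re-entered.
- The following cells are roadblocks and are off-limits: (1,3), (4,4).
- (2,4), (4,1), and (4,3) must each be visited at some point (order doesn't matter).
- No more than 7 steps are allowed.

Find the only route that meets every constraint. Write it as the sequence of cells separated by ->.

Any route must reach (2,4), (4,1), and (4,3) and still end at (3,1) within 7 moves, so the order of the required stops is forced.
Route from (2,3): right 1 to (2,4), down 1 to (3,4), left 1 to (3,3), down 1 to (4,3), left 2 to (4,1), up 1 to (3,1) — 7 moves in all.
Check: all required cells visited; 7 ≤ 7 moves.

(2,3) -> (2,4) -> (3,4) -> (3,3) -> (4,3) -> (4,2) -> (4,1) -> (3,1)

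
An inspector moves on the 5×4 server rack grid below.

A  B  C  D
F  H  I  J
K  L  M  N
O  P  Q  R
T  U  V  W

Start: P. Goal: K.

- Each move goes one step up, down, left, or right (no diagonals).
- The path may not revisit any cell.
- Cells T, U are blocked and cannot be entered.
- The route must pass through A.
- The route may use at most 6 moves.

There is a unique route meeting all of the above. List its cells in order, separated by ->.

The 6-move cap with required stops at A leaves no slack for detours.
Route from P: 3× up (reaching B), left to A, 2× down (reaching K) — 6 moves in all.
Check: all required cells visited; 6 ≤ 6 moves.

P -> L -> H -> B -> A -> F -> K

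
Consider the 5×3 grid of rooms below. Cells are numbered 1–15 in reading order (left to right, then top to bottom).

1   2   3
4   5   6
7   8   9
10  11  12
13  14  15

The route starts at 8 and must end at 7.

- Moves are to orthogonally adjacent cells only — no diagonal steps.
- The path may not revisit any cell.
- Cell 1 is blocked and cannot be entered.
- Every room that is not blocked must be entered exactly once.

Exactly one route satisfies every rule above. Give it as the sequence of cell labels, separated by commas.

8, 11, 10, 13, 14, 15, 12, 9, 6, 3, 2, 5, 4, 7

Need to visit all 14 open cells exactly once, starting at 8 and ending at 7.
Cell 15 has only two open neighbours (12 and 14), so the path must pass straight through it: one of those is the cell it's entered from and the other is where it exits.
Route from 8: down 1 to 11, left 1 to 10, down 1 to 13, right 2 to 15, up 4 to 3, left 1 to 2, down 1 to 5, left 1 to 4, down 1 to 7 — 13 moves in all.
Check: all 14 open cells covered.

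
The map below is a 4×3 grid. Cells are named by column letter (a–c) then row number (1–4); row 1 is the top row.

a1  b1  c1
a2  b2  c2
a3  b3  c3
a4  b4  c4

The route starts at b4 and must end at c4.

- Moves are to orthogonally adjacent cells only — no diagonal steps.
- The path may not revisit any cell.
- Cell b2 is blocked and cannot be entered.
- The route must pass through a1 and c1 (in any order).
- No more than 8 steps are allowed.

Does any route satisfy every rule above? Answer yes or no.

no

Even ignoring the no-revisit rule, getting from b4 to c4, taking the cheapest ordering b4 → a1 → c1 → c4 needs at least 4 + 2 + 3 = 9 moves (Manhattan distance per leg), which exceeds the 8-move limit.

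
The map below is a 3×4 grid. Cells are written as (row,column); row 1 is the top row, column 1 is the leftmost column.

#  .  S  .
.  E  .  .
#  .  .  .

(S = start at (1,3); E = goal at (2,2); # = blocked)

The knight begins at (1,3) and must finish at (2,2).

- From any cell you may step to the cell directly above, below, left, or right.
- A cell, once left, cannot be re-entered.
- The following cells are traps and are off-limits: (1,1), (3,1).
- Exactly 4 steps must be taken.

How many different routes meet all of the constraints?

Need simple routes of exactly 4 moves from (1,3) to (2,2) (Manhattan distance 2, so 1 moves are spent on a detour and 1 undoing it).
Enumerating: (1,3) (2,3) (3,3) (3,2) (2,2) | (1,3) (1,4) (2,4) (2,3) (2,2).
That gives 2 routes.

2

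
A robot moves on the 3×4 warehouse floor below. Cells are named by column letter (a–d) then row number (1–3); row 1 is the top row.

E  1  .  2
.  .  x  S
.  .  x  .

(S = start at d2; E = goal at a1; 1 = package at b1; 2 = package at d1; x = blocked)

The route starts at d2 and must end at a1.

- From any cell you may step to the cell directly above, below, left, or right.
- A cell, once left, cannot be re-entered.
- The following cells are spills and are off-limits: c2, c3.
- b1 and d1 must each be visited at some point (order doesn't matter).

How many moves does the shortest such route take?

4

Any route passes through b1 and d1 in some order between d2 and a1. Summing Manhattan distances along each leg and taking the cheapest ordering (d2 → d1 → b1 → a1) gives a lower bound of 1 + 2 + 1 = 4 moves.
A route of 4 moves achieves this: d2 → d1 → c1 → b1 → a1.
Since 4 matches the lower bound, it is optimal.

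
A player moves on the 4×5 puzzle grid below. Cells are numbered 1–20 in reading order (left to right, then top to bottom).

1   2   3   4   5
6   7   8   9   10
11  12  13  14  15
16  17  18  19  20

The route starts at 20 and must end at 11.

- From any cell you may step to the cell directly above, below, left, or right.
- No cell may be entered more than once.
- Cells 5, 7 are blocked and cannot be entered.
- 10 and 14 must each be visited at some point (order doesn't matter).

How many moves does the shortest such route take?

Any route passes through 10 and 14 in some order between 20 and 11. Summing Manhattan distances along each leg and taking the cheapest ordering (20 → 10 → 14 → 11) gives a lower bound of 2 + 2 + 3 = 7 moves.
A route of 7 moves achieves this: 20 → 15 → 10 → 9 → 14 → 13 → 12 → 11.
Since 7 matches the lower bound, it is optimal.

7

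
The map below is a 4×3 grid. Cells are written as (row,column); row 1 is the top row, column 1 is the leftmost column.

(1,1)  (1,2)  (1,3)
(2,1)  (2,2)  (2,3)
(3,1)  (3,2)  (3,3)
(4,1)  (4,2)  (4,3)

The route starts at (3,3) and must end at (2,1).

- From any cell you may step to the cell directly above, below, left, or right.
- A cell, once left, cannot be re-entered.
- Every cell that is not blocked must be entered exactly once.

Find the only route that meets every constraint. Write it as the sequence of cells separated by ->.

(3,3) -> (4,3) -> (4,2) -> (4,1) -> (3,1) -> (3,2) -> (2,2) -> (2,3) -> (1,3) -> (1,2) -> (1,1) -> (2,1)

Need to visit all 12 open cells exactly once, starting at (3,3) and ending at (2,1).
Cell (4,1) has only two open neighbours ((3,1) and (4,2)), so the path must pass straight through it: one of those is the cell it's entered from and the other is where it exits.
Route from (3,3): down to (4,3), 2× left (reaching (4,1)), up to (3,1), right to (3,2), up to (2,2), right to (2,3), up to (1,3), 2× left (reaching (1,1)), down to (2,1) — 11 moves in all.
Check: all 12 open cells covered.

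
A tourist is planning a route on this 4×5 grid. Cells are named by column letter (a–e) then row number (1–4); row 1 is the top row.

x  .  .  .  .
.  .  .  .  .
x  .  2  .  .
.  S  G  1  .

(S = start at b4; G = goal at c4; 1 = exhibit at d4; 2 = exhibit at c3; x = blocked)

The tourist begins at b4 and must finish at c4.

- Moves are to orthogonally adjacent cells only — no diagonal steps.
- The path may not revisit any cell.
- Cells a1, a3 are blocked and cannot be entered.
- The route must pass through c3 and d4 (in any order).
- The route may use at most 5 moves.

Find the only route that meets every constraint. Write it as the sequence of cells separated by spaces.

b4 b3 c3 d3 d4 c4

The 5-move cap with required stops at c3, d4 leaves no slack for detours.
Route from b4: up 1 to b3, right 2 to d3, down 1 to d4, left 1 to c4 — 5 moves in all.
Check: all required cells visited; 5 ≤ 5 moves.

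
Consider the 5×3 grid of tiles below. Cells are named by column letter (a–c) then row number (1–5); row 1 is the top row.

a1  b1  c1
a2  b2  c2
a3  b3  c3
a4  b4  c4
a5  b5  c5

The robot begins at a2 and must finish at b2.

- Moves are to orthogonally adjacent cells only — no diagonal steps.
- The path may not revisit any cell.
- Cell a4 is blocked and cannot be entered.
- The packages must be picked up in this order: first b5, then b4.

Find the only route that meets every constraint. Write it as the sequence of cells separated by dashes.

a2 - a1 - b1 - c1 - c2 - c3 - c4 - c5 - b5 - b4 - b3 - b2

The waypoints must appear in the order b5, b4, with no cell reused.
Route from a2: up to a1, 2× right (reaching c1), 4× down (reaching c5), left to b5, 3× up (reaching b2) — 11 moves in all.
Check: order respected (b5 at step 8, b4 at step 9).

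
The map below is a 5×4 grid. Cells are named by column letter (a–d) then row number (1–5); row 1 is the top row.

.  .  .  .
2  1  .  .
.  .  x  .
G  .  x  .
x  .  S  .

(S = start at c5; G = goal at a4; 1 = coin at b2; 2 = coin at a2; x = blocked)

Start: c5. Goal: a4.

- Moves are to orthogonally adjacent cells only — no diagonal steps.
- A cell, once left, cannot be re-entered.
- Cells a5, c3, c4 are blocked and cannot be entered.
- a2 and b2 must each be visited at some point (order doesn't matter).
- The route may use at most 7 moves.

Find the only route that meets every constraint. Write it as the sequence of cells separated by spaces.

c5 b5 b4 b3 b2 a2 a3 a4

The 7-move cap with required stops at a2, b2 leaves no slack for detours.
Route from c5: left to b5, 3× up (reaching b2), left to a2, 2× down (reaching a4) — 7 moves in all.
Check: all required cells visited; 7 ≤ 7 moves.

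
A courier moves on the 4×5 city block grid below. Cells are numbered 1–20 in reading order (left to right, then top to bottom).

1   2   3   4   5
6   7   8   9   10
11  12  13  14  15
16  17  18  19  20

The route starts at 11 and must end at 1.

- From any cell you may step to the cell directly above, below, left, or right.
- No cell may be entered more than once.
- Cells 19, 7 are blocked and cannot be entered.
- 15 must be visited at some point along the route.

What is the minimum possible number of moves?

Any route passes through 15 somewhere between 11 and 1. Summing Manhattan distances along the two legs (11 → 15 → 1) gives a lower bound of 4 + 6 = 10 moves.
A route of 10 moves achieves this: 11 → 12 → 13 → 14 → 15 → 10 → 5 → 4 → 3 → 2 → 1.
Since 10 matches the lower bound, it is optimal.

10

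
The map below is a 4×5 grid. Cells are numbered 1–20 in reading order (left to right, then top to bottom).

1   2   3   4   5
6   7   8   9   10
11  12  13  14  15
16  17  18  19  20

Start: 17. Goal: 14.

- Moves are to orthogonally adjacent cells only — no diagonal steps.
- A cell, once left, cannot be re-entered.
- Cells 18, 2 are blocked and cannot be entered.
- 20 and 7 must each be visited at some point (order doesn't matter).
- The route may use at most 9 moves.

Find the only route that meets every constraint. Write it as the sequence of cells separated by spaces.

17 12 7 8 9 10 15 20 19 14

Any route must reach 20 and 7 and still end at 14 within 9 moves, so the order of the required stops is forced.
Route from 17: up 2 to 7, right 3 to 10, down 2 to 20, left 1 to 19, up 1 to 14 — 9 moves in all.
Check: all required cells visited; 9 ≤ 9 moves.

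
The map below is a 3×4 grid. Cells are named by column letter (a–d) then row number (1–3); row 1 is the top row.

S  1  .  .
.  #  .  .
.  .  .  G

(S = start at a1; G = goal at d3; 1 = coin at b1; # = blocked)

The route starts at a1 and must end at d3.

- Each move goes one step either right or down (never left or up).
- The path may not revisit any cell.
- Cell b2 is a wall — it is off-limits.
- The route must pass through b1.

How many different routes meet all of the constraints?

3

A right/down-only route from a1 to d3 makes exactly 2 down-moves and 3 right-moves in some order.
With no other constraints that would be C(5,2) = 10 routes.
Split at b1 and multiply the segment counts (each segment already excludes blocked cells): a1→b1: 1; b1→d3: 3; product = 3.
That gives 3 routes.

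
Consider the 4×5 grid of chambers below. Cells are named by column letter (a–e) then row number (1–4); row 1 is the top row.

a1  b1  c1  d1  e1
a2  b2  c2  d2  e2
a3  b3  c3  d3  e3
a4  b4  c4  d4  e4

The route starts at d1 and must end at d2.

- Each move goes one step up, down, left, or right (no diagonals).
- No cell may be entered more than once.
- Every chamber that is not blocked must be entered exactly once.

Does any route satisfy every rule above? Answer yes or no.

yes

One route that works: d1 → e1 → e2 → e3 → e4 → d4 → d3 → c3 → c4 → b4 → a4 → a3 → b3 → b2 → a2 → a1 → b1 → c1 → c2 → d2.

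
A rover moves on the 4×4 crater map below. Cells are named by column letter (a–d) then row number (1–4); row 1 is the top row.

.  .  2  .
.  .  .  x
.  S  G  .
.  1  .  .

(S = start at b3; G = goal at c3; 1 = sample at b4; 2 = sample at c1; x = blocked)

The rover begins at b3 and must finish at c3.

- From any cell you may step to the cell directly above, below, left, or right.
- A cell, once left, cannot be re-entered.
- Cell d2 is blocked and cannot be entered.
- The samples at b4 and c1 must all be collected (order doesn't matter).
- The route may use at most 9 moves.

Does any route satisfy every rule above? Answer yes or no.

yes

One route that works: b3 → b4 → a4 → a3 → a2 → a1 → b1 → c1 → c2 → c3.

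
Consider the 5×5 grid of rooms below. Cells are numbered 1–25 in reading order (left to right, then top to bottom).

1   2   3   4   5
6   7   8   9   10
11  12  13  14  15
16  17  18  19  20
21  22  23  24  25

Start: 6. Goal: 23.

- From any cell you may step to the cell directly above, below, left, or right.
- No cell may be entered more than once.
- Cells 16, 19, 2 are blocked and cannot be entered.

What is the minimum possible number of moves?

5

The Manhattan distance from 6 to 23 is |2−5| + |1−3| = 5, so at least 5 moves are needed.
A route of 5 moves achieves this: 6 → 11 → 12 → 17 → 22 → 23.
Since 5 matches the lower bound, it is optimal.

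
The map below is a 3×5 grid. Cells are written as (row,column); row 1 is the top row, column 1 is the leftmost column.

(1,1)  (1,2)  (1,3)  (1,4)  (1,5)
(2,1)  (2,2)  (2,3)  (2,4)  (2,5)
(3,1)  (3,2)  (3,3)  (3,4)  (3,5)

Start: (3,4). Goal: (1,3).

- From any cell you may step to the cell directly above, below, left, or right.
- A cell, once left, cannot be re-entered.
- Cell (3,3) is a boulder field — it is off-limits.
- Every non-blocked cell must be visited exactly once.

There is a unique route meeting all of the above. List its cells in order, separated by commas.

Need to visit all 14 open cells exactly once, starting at (3,4) and ending at (1,3).
Cell (3,1) has only two open neighbours ((2,1) and (3,2)), so the path must pass straight through it: one of those is the cell it's entered from and the other is where it exits.
Route from (3,4): right 1 to (3,5), up 2 to (1,5), left 1 to (1,4), down 1 to (2,4), left 2 to (2,2), down 1 to (3,2), left 1 to (3,1), up 2 to (1,1), right 2 to (1,3) — 13 moves in all.
Check: all 14 open cells covered.

(3,4), (3,5), (2,5), (1,5), (1,4), (2,4), (2,3), (2,2), (3,2), (3,1), (2,1), (1,1), (1,2), (1,3)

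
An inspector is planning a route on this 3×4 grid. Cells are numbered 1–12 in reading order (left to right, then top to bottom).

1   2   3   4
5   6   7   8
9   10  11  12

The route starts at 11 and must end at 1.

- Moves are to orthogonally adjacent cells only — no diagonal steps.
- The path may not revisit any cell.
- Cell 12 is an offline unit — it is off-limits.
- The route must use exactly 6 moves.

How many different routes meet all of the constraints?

Need simple routes of exactly 6 moves from 11 to 1 (Manhattan distance 4, so 1 moves are spent on a detour and 1 undoing it).
Enumerating: 11 7 3 2 6 5 1 | 11 7 6 10 9 5 1 | 11 7 8 4 3 2 1 | 11 10 6 7 3 2 1 | 11 10 9 5 6 2 1.
That gives 5 routes.

5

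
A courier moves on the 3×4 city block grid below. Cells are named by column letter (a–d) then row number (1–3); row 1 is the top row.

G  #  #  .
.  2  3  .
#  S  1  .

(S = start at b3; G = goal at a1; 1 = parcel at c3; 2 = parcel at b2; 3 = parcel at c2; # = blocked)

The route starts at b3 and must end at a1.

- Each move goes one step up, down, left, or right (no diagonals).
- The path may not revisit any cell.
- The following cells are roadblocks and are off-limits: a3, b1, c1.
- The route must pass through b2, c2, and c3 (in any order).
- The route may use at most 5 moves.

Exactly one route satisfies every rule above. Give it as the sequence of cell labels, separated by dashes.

The 5-move cap with required stops at b2, c2, c3 leaves no slack for detours.
Route from b3: right to c3, up to c2, 2× left (reaching a2), up to a1 — 5 moves in all.
Check: all required cells visited; 5 ≤ 5 moves.

b3 - c3 - c2 - b2 - a2 - a1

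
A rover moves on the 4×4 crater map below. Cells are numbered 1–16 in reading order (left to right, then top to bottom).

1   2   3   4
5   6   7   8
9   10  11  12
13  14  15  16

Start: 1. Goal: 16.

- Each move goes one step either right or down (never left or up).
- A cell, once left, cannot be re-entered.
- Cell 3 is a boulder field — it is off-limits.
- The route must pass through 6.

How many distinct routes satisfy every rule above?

12

A right/down-only route from 1 to 16 makes exactly 3 down-moves and 3 right-moves in some order.
With no other constraints that would be C(6,3) = 20 routes.
Split at 6 and multiply the segment counts (each segment already excludes blocked cells): 1→6: 2; 6→16: 6; product = 12.
That gives 12 routes.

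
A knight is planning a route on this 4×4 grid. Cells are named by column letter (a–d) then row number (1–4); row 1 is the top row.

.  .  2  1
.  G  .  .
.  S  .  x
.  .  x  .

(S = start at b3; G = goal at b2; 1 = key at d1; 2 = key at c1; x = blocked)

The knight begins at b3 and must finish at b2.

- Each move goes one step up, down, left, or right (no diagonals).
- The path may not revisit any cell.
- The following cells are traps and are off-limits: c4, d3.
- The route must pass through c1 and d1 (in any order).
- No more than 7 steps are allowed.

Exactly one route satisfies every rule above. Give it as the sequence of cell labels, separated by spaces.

b3 c3 c2 d2 d1 c1 b1 b2

The budget equals the shortest possible length, so every move has to be on a shortest route through the required cells.
Route from b3: right to c3, up to c2, right to d2, up to d1, 2× left (reaching b1), down to b2 — 7 moves in all.
Check: all required cells visited; 7 ≤ 7 moves.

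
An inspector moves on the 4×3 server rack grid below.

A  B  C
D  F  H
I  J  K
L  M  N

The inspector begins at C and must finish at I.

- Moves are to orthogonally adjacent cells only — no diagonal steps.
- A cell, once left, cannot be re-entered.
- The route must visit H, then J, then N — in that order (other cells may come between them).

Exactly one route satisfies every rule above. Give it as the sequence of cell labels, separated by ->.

C -> H -> F -> J -> K -> N -> M -> L -> I

The waypoints must appear in the order H, J, N, with no cell reused.
Route from C: down 1 to H, left 1 to F, down 1 to J, right 1 to K, down 1 to N, left 2 to L, up 1 to I — 8 moves in all.
Check: order respected (H at step 1, J at step 3, N at step 5).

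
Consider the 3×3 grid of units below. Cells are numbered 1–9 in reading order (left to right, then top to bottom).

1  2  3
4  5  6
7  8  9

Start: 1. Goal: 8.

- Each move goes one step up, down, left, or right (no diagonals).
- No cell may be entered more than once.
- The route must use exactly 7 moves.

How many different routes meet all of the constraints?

Need simple routes of exactly 7 moves from 1 to 8 (Manhattan distance 3, so 2 moves are spent on a detour and 2 undoing it).
Enumerating: 1 4 5 2 3 6 9 8 | 1 2 3 6 5 4 7 8.
That gives 2 routes.

2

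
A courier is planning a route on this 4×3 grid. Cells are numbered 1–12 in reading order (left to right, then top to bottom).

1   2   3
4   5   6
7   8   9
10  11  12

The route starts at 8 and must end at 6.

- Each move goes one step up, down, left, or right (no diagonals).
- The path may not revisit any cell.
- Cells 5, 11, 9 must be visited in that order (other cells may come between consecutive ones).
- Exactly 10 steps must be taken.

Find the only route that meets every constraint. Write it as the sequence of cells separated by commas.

8, 5, 2, 1, 4, 7, 10, 11, 12, 9, 6

The waypoints must appear in the order 5, 11, 9, with no cell reused.
Route from 8: up 2 to 2, left 1 to 1, down 3 to 10, right 2 to 12, up 2 to 6 — 10 moves in all.
Check: order respected (5 at step 1, 11 at step 7, 9 at step 9); 10 moves as required.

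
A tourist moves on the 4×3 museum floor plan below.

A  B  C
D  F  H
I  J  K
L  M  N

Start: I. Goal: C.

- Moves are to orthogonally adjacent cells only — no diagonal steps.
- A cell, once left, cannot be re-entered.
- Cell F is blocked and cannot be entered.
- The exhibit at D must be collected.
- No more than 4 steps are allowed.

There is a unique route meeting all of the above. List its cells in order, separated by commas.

I, D, A, B, C

The 4-move cap with required stops at D leaves no slack for detours.
Route from I: 2× up (reaching A), 2× right (reaching C) — 4 moves in all.
Check: all required cells visited; 4 ≤ 4 moves.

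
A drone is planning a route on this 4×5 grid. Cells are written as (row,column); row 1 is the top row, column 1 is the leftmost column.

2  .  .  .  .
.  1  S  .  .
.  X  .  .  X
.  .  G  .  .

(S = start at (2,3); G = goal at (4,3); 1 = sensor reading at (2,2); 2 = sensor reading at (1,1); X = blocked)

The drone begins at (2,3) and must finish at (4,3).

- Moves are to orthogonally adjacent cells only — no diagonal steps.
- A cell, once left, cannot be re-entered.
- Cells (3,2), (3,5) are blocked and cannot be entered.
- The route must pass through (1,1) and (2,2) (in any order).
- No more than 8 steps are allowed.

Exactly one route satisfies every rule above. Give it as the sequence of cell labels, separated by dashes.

The 8-move cap with required stops at (1,1), (2,2) leaves no slack for detours.
Route from (2,3): left to (2,2), up to (1,2), left to (1,1), 3× down (reaching (4,1)), 2× right (reaching (4,3)) — 8 moves in all.
Check: all required cells visited; 8 ≤ 8 moves.

(2,3) - (2,2) - (1,2) - (1,1) - (2,1) - (3,1) - (4,1) - (4,2) - (4,3)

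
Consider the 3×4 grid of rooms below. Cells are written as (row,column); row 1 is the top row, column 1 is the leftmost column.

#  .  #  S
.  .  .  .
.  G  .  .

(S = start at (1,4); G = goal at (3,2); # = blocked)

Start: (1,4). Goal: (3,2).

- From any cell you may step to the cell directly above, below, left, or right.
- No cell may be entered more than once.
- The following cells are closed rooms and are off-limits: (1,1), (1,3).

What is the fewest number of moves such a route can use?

4

The Manhattan distance from (1,4) to (3,2) is |1−3| + |4−2| = 4, so at least 4 moves are needed.
A route of 4 moves achieves this: (1,4) → (2,4) → (3,4) → (3,3) → (3,2).
Since 4 matches the lower bound, it is optimal.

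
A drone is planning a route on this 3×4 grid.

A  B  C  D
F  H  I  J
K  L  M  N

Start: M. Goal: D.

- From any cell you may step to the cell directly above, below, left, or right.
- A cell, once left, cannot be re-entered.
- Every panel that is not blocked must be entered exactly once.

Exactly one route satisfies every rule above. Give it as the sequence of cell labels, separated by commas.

M, N, J, I, H, L, K, F, A, B, C, D

Need to visit all 12 open cells exactly once, starting at M and ending at D.
Route from M: right 1 to N, up 1 to J, left 2 to H, down 1 to L, left 1 to K, up 2 to A, right 3 to D — 11 moves in all.
Check: all 12 open cells covered.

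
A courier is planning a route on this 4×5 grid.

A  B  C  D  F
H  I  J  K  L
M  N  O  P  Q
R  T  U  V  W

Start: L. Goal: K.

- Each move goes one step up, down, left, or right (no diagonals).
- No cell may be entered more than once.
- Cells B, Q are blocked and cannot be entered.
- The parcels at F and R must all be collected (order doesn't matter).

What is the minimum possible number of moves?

Any route passes through F and R in some order between L and K. Summing Manhattan distances along each leg and taking the cheapest ordering (L → F → R → K) gives a lower bound of 1 + 7 + 5 = 13 moves.
A route of 13 moves achieves this: L → F → D → C → J → O → N → M → R → T → U → V → P → K.
Since 13 matches the lower bound, it is optimal.

13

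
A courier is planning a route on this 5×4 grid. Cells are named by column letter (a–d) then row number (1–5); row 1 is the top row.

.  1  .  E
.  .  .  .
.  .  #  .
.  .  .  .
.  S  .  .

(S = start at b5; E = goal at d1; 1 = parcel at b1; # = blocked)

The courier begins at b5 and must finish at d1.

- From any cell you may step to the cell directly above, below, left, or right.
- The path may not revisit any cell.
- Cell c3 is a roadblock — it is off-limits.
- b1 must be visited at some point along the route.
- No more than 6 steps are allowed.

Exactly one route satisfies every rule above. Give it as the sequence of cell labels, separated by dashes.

The budget equals the shortest possible length, so every move has to be on a shortest route through the required cells.
Route from b5: up 4 to b1, right 2 to d1 — 6 moves in all.
Check: all required cells visited; 6 ≤ 6 moves.

b5 - b4 - b3 - b2 - b1 - c1 - d1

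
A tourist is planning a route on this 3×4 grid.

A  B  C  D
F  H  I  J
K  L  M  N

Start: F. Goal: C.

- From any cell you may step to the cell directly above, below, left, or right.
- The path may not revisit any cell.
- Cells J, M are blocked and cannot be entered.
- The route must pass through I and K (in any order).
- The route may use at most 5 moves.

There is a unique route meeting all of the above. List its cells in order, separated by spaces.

F K L H I C

The budget equals the shortest possible length, so every move has to be on a shortest route through the required cells.
Route from F: down 1 to K, right 1 to L, up 1 to H, right 1 to I, up 1 to C — 5 moves in all.
Check: all required cells visited; 5 ≤ 5 moves.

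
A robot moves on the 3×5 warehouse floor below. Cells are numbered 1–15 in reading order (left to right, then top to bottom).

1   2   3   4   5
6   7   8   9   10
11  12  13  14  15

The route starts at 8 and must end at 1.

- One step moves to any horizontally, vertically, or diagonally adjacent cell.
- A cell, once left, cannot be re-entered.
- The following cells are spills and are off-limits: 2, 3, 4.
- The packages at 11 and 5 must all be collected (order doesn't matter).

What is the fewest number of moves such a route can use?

Any route passes through 11 and 5 in some order between 8 and 1. Summing Chebyshev distances along each leg and taking the cheapest ordering (8 → 5 → 11 → 1) gives a lower bound of 2 + 4 + 2 = 8 moves.
The shortest route satisfying every rule uses 9 moves: 8 → 9 → 5 → 10 → 14 → 13 → 7 → 11 → 6 → 1.
The bound of 8 isn't tight here; checking systematically, no route of length 8 through 8 satisfies every constraint, so 9 is the minimum.

9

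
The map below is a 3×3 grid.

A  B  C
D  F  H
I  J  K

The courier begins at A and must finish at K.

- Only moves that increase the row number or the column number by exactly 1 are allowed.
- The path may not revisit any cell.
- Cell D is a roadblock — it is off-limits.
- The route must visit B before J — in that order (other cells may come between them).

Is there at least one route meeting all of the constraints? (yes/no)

One route that works: A → B → F → J → K.

yes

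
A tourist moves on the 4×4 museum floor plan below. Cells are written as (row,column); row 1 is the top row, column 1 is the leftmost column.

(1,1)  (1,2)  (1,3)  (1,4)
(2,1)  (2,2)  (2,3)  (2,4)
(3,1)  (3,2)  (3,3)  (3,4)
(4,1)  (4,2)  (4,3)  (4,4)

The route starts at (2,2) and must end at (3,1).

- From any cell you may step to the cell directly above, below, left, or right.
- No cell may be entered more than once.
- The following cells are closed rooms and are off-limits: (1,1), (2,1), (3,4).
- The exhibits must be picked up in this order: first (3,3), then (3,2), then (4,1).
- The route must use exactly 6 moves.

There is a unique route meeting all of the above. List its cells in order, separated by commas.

The waypoints must appear in the order (3,3), (3,2), (4,1), with no cell reused.
Route from (2,2): right 1 to (2,3), down 1 to (3,3), left 1 to (3,2), down 1 to (4,2), left 1 to (4,1), up 1 to (3,1) — 6 moves in all.
Check: order respected ((3,3) at step 2, (3,2) at step 3, (4,1) at step 5); 6 moves as required.

(2,2), (2,3), (3,3), (3,2), (4,2), (4,1), (3,1)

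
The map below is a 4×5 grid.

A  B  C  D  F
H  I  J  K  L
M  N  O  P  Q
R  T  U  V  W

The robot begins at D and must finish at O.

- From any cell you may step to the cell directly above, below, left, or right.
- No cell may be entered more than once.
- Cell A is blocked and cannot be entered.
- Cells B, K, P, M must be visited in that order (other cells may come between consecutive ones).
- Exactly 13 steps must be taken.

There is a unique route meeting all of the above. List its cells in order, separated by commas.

The waypoints must appear in the order B, K, P, M, with no cell reused.
Route from D: 2× left (reaching B), down to I, 2× right (reaching K), 2× down (reaching V), 3× left (reaching R), up to M, 2× right (reaching O) — 13 moves in all.
Check: order respected (B at step 2, K at step 5, P at step 6, M at step 11); 13 moves as required.

D, C, B, I, J, K, P, V, U, T, R, M, N, O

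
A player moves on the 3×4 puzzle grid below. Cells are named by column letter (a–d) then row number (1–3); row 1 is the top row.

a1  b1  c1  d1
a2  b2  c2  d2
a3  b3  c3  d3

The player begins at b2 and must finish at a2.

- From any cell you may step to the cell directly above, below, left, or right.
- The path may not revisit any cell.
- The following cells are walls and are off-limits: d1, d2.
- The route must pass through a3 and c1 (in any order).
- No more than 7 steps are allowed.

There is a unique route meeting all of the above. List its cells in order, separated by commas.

Any route must reach a3 and c1 and still end at a2 within 7 moves, so the order of the required stops is forced.
Route from b2: up 1 to b1, right 1 to c1, down 2 to c3, left 2 to a3, up 1 to a2 — 7 moves in all.
Check: all required cells visited; 7 ≤ 7 moves.

b2, b1, c1, c2, c3, b3, a3, a2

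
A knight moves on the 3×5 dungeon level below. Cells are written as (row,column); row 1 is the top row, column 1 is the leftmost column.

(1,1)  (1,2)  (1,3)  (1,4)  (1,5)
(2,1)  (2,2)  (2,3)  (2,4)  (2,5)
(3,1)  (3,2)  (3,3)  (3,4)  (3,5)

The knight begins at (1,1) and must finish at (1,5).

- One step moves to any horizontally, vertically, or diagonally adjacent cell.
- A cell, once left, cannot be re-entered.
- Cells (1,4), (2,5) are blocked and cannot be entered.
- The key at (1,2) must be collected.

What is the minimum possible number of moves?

4

Any route passes through (1,2) somewhere between (1,1) and (1,5). Summing Chebyshev distances along the two legs ((1,1) → (1,2) → (1,5)) gives a lower bound of 1 + 3 = 4 moves.
A route of 4 moves achieves this: (1,1) → (1,2) → (1,3) → (2,4) → (1,5).
Since 4 matches the lower bound, it is optimal.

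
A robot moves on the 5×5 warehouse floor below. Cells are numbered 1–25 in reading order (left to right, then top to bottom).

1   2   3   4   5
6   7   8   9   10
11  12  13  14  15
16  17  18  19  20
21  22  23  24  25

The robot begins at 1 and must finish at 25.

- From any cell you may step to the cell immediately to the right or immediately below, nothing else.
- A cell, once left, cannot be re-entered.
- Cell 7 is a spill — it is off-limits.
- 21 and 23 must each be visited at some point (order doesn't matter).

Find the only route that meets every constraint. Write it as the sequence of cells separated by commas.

Moves only go right or down, so the column and row indices never decrease.
Route from 1: 4× down (reaching 21), 4× right (reaching 25) — 8 moves in all.
Check: all required cells visited.

1, 6, 11, 16, 21, 22, 23, 24, 25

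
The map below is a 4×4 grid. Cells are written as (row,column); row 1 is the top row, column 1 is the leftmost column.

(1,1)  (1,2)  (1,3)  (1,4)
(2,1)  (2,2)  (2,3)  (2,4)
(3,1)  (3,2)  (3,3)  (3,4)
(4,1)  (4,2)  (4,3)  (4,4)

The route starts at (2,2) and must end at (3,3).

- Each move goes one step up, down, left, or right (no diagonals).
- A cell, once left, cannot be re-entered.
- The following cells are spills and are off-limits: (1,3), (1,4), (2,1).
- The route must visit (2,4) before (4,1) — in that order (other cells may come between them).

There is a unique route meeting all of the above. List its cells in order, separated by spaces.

The waypoints must appear in the order (2,4), (4,1), with no cell reused.
Route from (2,2): right 2 to (2,4), down 2 to (4,4), left 3 to (4,1), up 1 to (3,1), right 2 to (3,3) — 10 moves in all.
Check: order respected ((2,4) at step 2, (4,1) at step 7).

(2,2) (2,3) (2,4) (3,4) (4,4) (4,3) (4,2) (4,1) (3,1) (3,2) (3,3)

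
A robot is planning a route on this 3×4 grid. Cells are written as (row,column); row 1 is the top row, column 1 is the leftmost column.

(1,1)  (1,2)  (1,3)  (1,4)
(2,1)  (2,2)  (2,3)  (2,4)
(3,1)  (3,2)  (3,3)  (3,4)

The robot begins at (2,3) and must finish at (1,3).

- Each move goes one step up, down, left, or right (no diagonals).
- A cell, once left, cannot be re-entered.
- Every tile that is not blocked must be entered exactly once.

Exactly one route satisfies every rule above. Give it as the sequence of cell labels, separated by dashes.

Need to visit all 12 open cells exactly once, starting at (2,3) and ending at (1,3).
Cell (3,4) has only two open neighbours ((2,4) and (3,3)), so the path must pass straight through it: one of those is the cell it's entered from and the other is where it exits.
Route from (2,3): left 1 to (2,2), up 1 to (1,2), left 1 to (1,1), down 2 to (3,1), right 3 to (3,4), up 2 to (1,4), left 1 to (1,3) — 11 moves in all.
Check: all 12 open cells covered.

(2,3) - (2,2) - (1,2) - (1,1) - (2,1) - (3,1) - (3,2) - (3,3) - (3,4) - (2,4) - (1,4) - (1,3)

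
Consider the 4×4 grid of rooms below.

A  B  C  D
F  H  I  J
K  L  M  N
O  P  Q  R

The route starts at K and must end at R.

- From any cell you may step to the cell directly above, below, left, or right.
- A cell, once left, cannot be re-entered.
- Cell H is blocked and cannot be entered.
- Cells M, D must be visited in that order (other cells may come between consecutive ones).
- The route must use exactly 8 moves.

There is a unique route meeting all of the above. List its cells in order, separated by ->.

The waypoints must appear in the order M, D, with no cell reused.
Route from K: right 2 to M, up 2 to C, right 1 to D, down 3 to R — 8 moves in all.
Check: order respected (M at step 2, D at step 5); 8 moves as required.

K -> L -> M -> I -> C -> D -> J -> N -> R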